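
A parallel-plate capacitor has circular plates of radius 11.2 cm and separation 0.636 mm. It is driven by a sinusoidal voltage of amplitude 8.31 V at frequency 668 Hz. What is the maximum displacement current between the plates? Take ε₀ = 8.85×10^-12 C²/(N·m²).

1.91×10^-5 A

The displacement current equals the conduction current C dV/dt, which peaks at C V₀ ω.
With C = ε₀A/d = (8.85×10^-12)(0.03941)/(6.36×10^-4) = 5.484×10^-10 F and ω = 2πf = 4197 rad/s, I_d,max = (5.484×10^-10)(8.31)(4197) = 1.91×10^-5 A.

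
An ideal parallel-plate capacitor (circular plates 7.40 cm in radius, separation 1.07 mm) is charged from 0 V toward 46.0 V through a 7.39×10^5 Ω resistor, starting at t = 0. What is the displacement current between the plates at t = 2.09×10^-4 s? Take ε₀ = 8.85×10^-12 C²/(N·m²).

C = ε₀A/d = (8.85×10^-12)(0.01720)/(1.07×10^-3) = 1.423×10^-10 F, so τ = RC = 1.052×10^-4 s.
The conduction current is I(t) = (V₀/R) e^(−t/τ), and the displacement current between the plates equals it.
t/τ = 1.987; I_d = (46.0/7.39×10^5) · e^(−1.987) = (6.225×10^-5)(0.1371) = 8.53×10^-6 A.

8.53×10^-6 A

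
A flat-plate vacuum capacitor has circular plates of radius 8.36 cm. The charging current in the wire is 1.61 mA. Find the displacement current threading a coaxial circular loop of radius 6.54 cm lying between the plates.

No conduction current crosses the gap, so I_d there equals the 1.61×10^-3 A in the leads.
The field is uniform, so I_d,enc = I_d (r/R)² = (1.61×10^-3)(6.54/8.36)² = 9.85×10^-4 A.

9.85×10^-4 A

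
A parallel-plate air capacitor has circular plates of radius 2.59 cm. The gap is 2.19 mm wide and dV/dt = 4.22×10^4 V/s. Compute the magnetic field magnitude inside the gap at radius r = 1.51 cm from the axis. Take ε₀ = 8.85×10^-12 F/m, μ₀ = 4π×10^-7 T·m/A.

1.62×10^-12 T

I_d = C dV/dt with C = ε₀πR²/d = 8.515×10^-12 F, so I_d = (8.515×10^-12)(4.22×10^4) = 3.593×10^-7 A.
∮B·dl = μ₀ I_d,enc with I_d,enc = I_d r²/R² = 1.221×10^-7 A; so B = μ₀ I_d,enc/(2πr) = 1.62×10^-12 T.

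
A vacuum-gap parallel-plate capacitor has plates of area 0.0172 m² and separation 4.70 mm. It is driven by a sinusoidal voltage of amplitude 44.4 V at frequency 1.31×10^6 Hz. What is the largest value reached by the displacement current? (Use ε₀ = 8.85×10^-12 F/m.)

The displacement current equals the conduction current C dV/dt, which peaks at C V₀ ω.
With C = ε₀A/d = (8.85×10^-12)(0.0172)/(4.70×10^-3) = 3.239×10^-11 F and ω = 2πf = 8.231×10^6 rad/s, I_d,max = (3.239×10^-11)(44.4)(8.231×10^6) = 0.0118 A.

0.0118 A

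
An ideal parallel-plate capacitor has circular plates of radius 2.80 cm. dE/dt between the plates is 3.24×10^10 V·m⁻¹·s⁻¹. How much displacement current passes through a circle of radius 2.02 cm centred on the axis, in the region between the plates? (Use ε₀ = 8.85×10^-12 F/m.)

Total displacement current: I_d = ε₀(πR²)(dE/dt) = (8.85×10^-12)(2.463×10^-3)(3.24×10^10) = 7.062×10^-4 A.
Through an area πr² the displacement current is I_d·(πr²/πR²) = I_d (r/R)² = 3.68×10^-4 A.

3.68×10^-4 A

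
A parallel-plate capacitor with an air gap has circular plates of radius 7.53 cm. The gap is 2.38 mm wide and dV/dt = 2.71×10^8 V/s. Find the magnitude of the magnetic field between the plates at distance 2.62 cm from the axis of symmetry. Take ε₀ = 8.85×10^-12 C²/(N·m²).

I_d = C dV/dt with C = ε₀πR²/d = 6.623×10^-11 F, so I_d = (6.623×10^-11)(2.71×10^8) = 0.01795 A.
For r < R the Ampère–Maxwell law gives B(2πr) = μ₀ I_d (r²/R²), so B = μ₀ I_d r/(2πR²) = (4π×10^-7)(0.01795)(0.0262)/(2π·0.0753²) = 1.66×10^-8 T.

1.66×10^-8 T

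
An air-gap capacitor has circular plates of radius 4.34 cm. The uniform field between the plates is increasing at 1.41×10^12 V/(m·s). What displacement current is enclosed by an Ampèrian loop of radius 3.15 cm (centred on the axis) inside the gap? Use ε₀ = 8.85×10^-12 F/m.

0.0389 A

Through the whole plate area (πR² = 5.917×10^-3 m²), I_d = ε₀ πR² dE/dt = 0.07384 A.
Through an area πr² the displacement current is I_d·(πr²/πR²) = I_d (r/R)² = 0.0389 A.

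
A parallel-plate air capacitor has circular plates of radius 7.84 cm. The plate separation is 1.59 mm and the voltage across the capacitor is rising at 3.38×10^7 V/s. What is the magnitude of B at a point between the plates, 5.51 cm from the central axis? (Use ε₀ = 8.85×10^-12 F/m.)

dE/dt = (dV/dt)/d = 2.126×10^10 V/(m·s); I_d = ε₀(πR²)(dE/dt) = (8.85×10^-12)(0.01931)(2.126×10^10) = 3.633×10^-3 A.
An Ampèrian loop of radius r encloses a fraction (r/R)² of I_d. Then B·2πr = μ₀ I_d (r/R)², giving B = μ₀ I_d r/(2πR²) = 6.51×10^-9 T.

6.51×10^-9 T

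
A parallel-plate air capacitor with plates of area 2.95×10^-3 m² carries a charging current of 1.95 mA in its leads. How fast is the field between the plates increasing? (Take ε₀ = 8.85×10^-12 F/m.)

7.47×10^10 V/(m·s)

Charge continuity gives I_d = I = 1.95×10^-3 A between the plates.
Since I_d = ε₀ A dE/dt, dE/dt = I_d/(ε₀A) = (1.95×10^-3)/((8.85×10^-12)(2.95×10^-3)) = 7.47×10^10 V/(m·s).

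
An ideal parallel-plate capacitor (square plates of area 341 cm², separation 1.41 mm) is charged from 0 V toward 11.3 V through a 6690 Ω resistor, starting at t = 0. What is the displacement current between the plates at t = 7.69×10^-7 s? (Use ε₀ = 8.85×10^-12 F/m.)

C = ε₀A/d = (8.85×10^-12)(0.0341)/(1.41×10^-3) = 2.140×10^-10 F, so τ = RC = 1.432×10^-6 s.
The conduction current is I(t) = (V₀/R) e^(−t/τ), and the displacement current between the plates equals it.
t/τ = 0.5370; I_d = (11.3/6690) · e^(−0.5370) = (1.689×10^-3)(0.5845) = 9.87×10^-4 A.

9.87×10^-4 A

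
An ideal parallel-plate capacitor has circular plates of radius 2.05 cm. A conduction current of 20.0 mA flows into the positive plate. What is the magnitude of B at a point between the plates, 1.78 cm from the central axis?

1.69×10^-7 T

Between the plates the displacement current equals the wire current: I_d = 20.0 mA = 0.0200 A.
∮B·dl = μ₀ I_d,enc with I_d,enc = I_d r²/R² = 0.01508 A; so B = μ₀ I_d,enc/(2πr) = 1.69×10^-7 T.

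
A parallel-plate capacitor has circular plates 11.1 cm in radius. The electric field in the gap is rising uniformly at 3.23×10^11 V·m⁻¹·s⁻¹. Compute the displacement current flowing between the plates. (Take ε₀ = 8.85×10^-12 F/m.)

0.111 A

With a uniform field, Φ_E = EA, so I_d = ε₀ A dE/dt = 0.111 A.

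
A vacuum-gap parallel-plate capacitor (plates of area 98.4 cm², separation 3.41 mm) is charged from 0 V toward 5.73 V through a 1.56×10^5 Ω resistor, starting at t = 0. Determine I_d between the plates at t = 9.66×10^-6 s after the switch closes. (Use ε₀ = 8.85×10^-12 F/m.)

3.25×10^-6 A

C = ε₀A/d = (8.85×10^-12)(9.84×10^-3)/(3.41×10^-3) = 2.554×10^-11 F and τ = RC = 3.984×10^-6 s. I_d in the gap equals the RC charging current.
I_d(t) = (V₀/R) e^(−t/τ) = 3.673×10^-5 · e^(−2.425) = 3.25×10^-6 A.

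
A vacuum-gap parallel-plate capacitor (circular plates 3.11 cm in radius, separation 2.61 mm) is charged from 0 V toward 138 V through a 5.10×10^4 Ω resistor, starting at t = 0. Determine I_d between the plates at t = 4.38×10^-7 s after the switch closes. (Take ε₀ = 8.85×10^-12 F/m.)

1.18×10^-3 A

C = ε₀A/d = (8.85×10^-12)(3.039×10^-3)/(2.61×10^-3) = 1.030×10^-11 F and τ = RC = 5.253×10^-7 s. I_d in the gap equals the RC charging current.
I_d(t) = (V₀/R) e^(−t/τ) = 2.706×10^-3 · e^(−0.8338) = 1.18×10^-3 A.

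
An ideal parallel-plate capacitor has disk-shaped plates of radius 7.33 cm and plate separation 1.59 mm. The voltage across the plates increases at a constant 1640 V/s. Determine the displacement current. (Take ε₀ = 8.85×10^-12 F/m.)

C = ε₀A/d = (8.85×10^-12)(0.01688)/(1.59×10^-3) = 9.395×10^-11 F.
I_d = C dV/dt = (9.395×10^-11)(1640) = 1.54×10^-7 A.

1.54×10^-7 A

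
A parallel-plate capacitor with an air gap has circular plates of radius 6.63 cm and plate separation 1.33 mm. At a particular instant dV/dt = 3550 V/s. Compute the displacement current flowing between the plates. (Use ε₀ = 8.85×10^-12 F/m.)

3.26×10^-7 A

C = ε₀A/d = (8.85×10^-12)(0.01381)/(1.33×10^-3) = 9.189×10^-11 F.
I_d = C dV/dt = (9.189×10^-11)(3550) = 3.26×10^-7 A.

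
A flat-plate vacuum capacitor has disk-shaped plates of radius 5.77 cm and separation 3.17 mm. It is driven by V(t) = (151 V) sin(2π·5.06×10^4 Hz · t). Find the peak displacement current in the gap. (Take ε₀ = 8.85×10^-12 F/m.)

1.40×10^-3 A

C = ε₀A/d = (8.85×10^-12)(0.01046)/(3.17×10^-3) = 2.920×10^-11 F; ω = 2πf = 3.179×10^5 rad/s.
I_d = C dV/dt, so |I_d|_max = C V₀ ω = (2.920×10^-11)(151)(3.179×10^5) = 1.40×10^-3 A.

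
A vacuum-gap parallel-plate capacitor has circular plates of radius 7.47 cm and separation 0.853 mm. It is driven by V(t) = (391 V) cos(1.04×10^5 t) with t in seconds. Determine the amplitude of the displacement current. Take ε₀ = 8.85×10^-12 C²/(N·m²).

The displacement current equals the conduction current C dV/dt, which peaks at C V₀ ω.
With C = ε₀A/d = (8.85×10^-12)(0.01753)/(8.53×10^-4) = 1.819×10^-10 F and ω = 1.04×10^5 rad/s, I_d,max = (1.819×10^-10)(391)(1.04×10^5) = 7.40×10^-3 A.

7.40×10^-3 A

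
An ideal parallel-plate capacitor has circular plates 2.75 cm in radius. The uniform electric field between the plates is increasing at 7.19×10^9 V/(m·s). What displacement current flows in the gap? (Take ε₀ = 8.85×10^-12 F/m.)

The displacement current is ε₀ times dΦ_E/dt = ε₀ A dE/dt = (8.85×10^-12)(2.376×10^-3)(7.19×10^9) = 1.51×10^-4 A.

1.51×10^-4 A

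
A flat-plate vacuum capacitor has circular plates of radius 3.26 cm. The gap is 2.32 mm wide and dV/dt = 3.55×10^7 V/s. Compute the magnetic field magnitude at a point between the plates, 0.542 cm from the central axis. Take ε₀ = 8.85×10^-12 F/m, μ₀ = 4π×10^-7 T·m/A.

dE/dt = (dV/dt)/d = 1.530×10^10 V/(m·s); I_d = ε₀(πR²)(dE/dt) = (8.85×10^-12)(3.339×10^-3)(1.530×10^10) = 4.521×10^-4 A.
For r < R the Ampère–Maxwell law gives B(2πr) = μ₀ I_d (r²/R²), so B = μ₀ I_d r/(2πR²) = (4π×10^-7)(4.521×10^-4)(5.42×10^-3)/(2π·0.0326²) = 4.61×10^-10 T.

4.61×10^-10 T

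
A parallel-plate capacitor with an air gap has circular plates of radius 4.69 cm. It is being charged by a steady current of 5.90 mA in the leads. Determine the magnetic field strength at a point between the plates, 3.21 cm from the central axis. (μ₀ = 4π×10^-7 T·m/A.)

No conduction current crosses the gap, so I_d there equals the 5.90×10^-3 A in the leads.
An Ampèrian loop of radius r encloses a fraction (r/R)² of I_d. Then B·2πr = μ₀ I_d (r/R)², giving B = μ₀ I_d r/(2πR²) = 1.72×10^-8 T.

1.72×10^-8 T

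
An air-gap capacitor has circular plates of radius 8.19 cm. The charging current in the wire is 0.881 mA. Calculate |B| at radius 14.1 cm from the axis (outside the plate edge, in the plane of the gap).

Between the plates the displacement current equals the wire current: I_d = 0.881 mA = 8.81×10^-4 A.
For r ≥ R the full I_d is enclosed: B = μ₀ I_d/(2πr) = (4π×10^-7)(8.81×10^-4)/(2π·0.141) = 1.25×10^-9 T.

1.25×10^-9 T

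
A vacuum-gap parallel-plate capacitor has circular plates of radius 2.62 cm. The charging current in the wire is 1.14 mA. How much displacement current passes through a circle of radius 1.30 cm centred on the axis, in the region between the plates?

2.81×10^-4 A

By continuity the displacement current in the gap matches the conduction current: I_d = 1.14×10^-3 A.
The field is uniform, so I_d,enc = I_d (r/R)² = (1.14×10^-3)(1.30/2.62)² = 2.81×10^-4 A.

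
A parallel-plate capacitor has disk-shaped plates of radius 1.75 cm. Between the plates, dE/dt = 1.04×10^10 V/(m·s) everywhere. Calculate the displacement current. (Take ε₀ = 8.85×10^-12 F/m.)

The displacement current is ε₀ times dΦ_E/dt = ε₀ A dE/dt = (8.85×10^-12)(9.621×10^-4)(1.04×10^10) = 8.86×10^-5 A.

8.86×10^-5 A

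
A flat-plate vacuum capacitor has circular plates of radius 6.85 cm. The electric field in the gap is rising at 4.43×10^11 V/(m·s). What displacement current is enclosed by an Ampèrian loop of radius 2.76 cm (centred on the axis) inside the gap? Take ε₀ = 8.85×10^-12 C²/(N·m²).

Total displacement current: I_d = ε₀(πR²)(dE/dt) = (8.85×10^-12)(0.01474)(4.43×10^11) = 0.05779 A.
The field is uniform, so I_d,enc = I_d (r/R)² = (0.05779)(2.76/6.85)² = 9.38×10^-3 A.

9.38×10^-3 A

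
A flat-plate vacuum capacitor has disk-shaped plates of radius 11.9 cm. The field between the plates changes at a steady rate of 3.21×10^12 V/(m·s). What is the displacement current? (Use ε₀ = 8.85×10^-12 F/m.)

1.26 A

I_d = ε₀ A (dE/dt) = (8.85×10^-12)(0.04449 m²)(3.21×10^12) = 1.26 A.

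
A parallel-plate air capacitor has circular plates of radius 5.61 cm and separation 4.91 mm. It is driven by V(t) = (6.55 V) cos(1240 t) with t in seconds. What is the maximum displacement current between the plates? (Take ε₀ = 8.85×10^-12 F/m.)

1.45×10^-7 A

The displacement current equals the conduction current C dV/dt, which peaks at C V₀ ω.
With C = ε₀A/d = (8.85×10^-12)(9.887×10^-3)/(4.91×10^-3) = 1.782×10^-11 F and ω = 1240 rad/s, I_d,max = (1.782×10^-11)(6.55)(1240) = 1.45×10^-7 A.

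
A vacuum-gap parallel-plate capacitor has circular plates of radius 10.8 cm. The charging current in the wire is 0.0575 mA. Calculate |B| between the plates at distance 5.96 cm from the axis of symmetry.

No conduction current crosses the gap, so I_d there equals the 5.75×10^-5 A in the leads.
For r < R the Ampère–Maxwell law gives B(2πr) = μ₀ I_d (r²/R²), so B = μ₀ I_d r/(2πR²) = (4π×10^-7)(5.75×10^-5)(0.0596)/(2π·0.108²) = 5.88×10^-11 T.

5.88×10^-11 T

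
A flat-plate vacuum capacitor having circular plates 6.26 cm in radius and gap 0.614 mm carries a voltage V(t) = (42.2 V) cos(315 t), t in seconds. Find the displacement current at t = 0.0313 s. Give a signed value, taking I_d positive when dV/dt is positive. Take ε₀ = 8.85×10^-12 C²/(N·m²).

9.93×10^-7 A

dV/dt = (42.2)(315)·−sin(9.8595) = 5598 V/s.
I_d = C dV/dt with C = ε₀A/d = (8.85×10^-12)(0.01231)/(6.14×10^-4) = 1.774×10^-10 F, so I_d = (1.774×10^-10)(5598) = 9.93×10^-7 A.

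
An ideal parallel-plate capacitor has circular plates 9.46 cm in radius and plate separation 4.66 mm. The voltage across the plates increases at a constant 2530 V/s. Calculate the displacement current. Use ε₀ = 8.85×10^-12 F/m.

1.35×10^-7 A

C = ε₀A/d = (8.85×10^-12)(0.02811)/(4.66×10^-3) = 5.338×10^-11 F.
I_d = C dV/dt = (5.338×10^-11)(2530) = 1.35×10^-7 A.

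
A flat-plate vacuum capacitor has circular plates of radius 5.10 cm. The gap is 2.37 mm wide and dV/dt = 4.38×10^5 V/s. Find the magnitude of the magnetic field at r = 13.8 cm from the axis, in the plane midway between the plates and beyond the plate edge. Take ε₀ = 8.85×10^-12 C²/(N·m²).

1.94×10^-11 T

With E = V/d, dE/dt = 1.848×10^8 V/(m·s) and πR² = 8.171×10^-3 m², giving I_d = ε₀ πR² dE/dt = 1.336×10^-5 A.
With r > R the enclosed displacement current is the full I_d; B = μ₀ I_d / (2πr) = 1.94×10^-11 T.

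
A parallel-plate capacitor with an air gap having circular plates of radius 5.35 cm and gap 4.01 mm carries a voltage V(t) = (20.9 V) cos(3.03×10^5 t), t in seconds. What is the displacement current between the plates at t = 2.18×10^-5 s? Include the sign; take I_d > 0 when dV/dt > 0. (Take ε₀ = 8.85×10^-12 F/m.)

-3.98×10^-5 A

dE/dt = (V₀ω/d)·−sin(ωt) with ωt = 6.6054 rad: (20.9)(3.03×10^5)(-0.3167)/(4.01×10^-3) = -5.001×10^8 V/(m·s).
I_d = ε₀ A dE/dt = (8.85×10^-12)(8.992×10^-3)(-5.001×10^8) = -3.98×10^-5 A.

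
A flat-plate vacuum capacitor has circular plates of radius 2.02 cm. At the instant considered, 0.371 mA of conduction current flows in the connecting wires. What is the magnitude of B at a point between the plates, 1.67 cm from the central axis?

Between the plates the displacement current equals the wire current: I_d = 0.371 mA = 3.71×10^-4 A.
An Ampèrian loop of radius r encloses a fraction (r/R)² of I_d. Then B·2πr = μ₀ I_d (r/R)², giving B = μ₀ I_d r/(2πR²) = 3.04×10^-9 T.

3.04×10^-9 T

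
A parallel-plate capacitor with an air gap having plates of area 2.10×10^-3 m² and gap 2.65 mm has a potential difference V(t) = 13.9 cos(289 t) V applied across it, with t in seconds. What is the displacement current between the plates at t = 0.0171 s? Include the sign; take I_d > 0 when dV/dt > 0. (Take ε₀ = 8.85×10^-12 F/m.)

2.74×10^-8 A

dV/dt = (13.9)(289)·−sin(4.9419) = 3912 V/s.
I_d = C dV/dt with C = ε₀A/d = (8.85×10^-12)(2.10×10^-3)/(2.65×10^-3) = 7.013×10^-12 F, so I_d = (7.013×10^-12)(3912) = 2.74×10^-8 A.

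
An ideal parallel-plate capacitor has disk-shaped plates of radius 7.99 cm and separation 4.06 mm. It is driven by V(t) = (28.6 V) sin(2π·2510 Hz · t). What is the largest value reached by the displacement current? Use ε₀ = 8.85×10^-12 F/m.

1.97×10^-5 A

C = ε₀A/d = (8.85×10^-12)(0.02006)/(4.06×10^-3) = 4.373×10^-11 F; ω = 2πf = 1.577×10^4 rad/s.
I_d = C dV/dt, so |I_d|_max = C V₀ ω = (4.373×10^-11)(28.6)(1.577×10^4) = 1.97×10^-5 A.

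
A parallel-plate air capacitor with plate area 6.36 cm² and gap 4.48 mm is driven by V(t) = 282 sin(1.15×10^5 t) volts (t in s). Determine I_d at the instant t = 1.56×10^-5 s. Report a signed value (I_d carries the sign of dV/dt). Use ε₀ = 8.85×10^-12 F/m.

-9.02×10^-6 A

dE/dt = (V₀ω/d)·cos(ωt) with ωt = 1.794 rad: (282)(1.15×10^5)(-0.2214)/(4.48×10^-3) = -1.603×10^9 V/(m·s).
I_d = ε₀ A dE/dt = (8.85×10^-12)(6.36×10^-4)(-1.603×10^9) = -9.02×10^-6 A.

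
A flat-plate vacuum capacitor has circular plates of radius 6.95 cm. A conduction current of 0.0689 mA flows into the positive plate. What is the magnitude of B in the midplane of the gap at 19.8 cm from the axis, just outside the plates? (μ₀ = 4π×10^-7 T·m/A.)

6.96×10^-11 T

By continuity the displacement current in the gap matches the conduction current: I_d = 6.89×10^-5 A.
Outside the plates the loop encloses all of I_d, so B·2πr = μ₀ I_d and B = 6.96×10^-11 T.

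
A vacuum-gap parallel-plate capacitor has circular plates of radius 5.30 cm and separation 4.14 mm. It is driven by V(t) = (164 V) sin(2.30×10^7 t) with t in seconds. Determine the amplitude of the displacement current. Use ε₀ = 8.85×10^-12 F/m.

0.0712 A

(dE/dt)_max = V₀ω/d = 9.111×10^11 V/(m·s); ω = 2.30×10^7 rad/s.
I_d,max = ε₀ A (dE/dt)_max = (8.85×10^-12)(8.825×10^-3)(9.111×10^11) = 0.0712 A.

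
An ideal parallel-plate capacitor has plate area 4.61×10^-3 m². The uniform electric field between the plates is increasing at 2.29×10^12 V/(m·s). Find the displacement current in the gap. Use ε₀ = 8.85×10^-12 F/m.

With a uniform field, Φ_E = EA, so I_d = ε₀ A dE/dt = 0.0934 A.

0.0934 A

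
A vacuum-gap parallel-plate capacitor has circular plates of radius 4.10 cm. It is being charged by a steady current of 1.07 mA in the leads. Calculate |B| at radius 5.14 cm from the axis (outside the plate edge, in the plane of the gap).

No conduction current crosses the gap, so I_d there equals the 1.07×10^-3 A in the leads.
For r ≥ R the full I_d is enclosed: B = μ₀ I_d/(2πr) = (4π×10^-7)(1.07×10^-3)/(2π·0.0514) = 4.16×10^-9 T.

4.16×10^-9 T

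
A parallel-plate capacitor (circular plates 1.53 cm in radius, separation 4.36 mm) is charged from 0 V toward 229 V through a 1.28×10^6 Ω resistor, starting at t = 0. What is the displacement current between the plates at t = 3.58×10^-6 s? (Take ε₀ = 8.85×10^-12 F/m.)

C = ε₀A/d = (8.85×10^-12)(7.354×10^-4)/(4.36×10^-3) = 1.493×10^-12 F, so τ = RC = 1.911×10^-6 s.
The conduction current is I(t) = (V₀/R) e^(−t/τ), and the displacement current between the plates equals it.
t/τ = 1.873; I_d = (229/1.28×10^6) · e^(−1.873) = (1.789×10^-4)(0.1537) = 2.75×10^-5 A.

2.75×10^-5 A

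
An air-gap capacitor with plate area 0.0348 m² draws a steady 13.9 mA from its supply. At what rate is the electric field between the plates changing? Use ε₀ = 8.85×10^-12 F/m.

Charge continuity gives I_d = I = 0.0139 A between the plates.
Then dE/dt = I_d/(ε₀A) = 4.51×10^10 V/(m·s).

4.51×10^10 V/(m·s)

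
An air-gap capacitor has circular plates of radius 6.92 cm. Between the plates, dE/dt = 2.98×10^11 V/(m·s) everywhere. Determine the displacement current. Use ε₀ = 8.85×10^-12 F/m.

0.0397 A

With a uniform field, Φ_E = EA, so I_d = ε₀ A dE/dt = 0.0397 A.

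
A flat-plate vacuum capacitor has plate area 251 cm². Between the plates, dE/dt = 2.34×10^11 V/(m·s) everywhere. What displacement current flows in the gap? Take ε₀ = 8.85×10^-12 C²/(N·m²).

0.0520 A

With a uniform field, Φ_E = EA, so I_d = ε₀ A dE/dt = 0.0520 A.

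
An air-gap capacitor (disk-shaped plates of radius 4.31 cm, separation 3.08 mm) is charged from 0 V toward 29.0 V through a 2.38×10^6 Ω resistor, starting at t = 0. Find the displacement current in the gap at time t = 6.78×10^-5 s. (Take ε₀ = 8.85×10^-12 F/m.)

2.23×10^-6 A

With C = ε₀A/d = (8.85×10^-12)(5.836×10^-3)/(3.08×10^-3) = 1.677×10^-11 F, the time constant is τ = RC = 3.991×10^-5 s, so t/τ = 1.699 and e^(−t/τ) = 0.1829.
I_d = I_cond = (V₀/R) e^(−t/τ) = (1.218×10^-5)(0.1829) = 2.23×10^-6 A.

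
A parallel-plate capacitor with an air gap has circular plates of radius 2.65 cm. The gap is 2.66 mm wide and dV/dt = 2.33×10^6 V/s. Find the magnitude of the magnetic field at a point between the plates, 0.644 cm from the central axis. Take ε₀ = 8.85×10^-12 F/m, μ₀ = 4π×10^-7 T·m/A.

3.14×10^-11 T

With E = V/d, dE/dt = 8.759×10^8 V/(m·s) and πR² = 2.206×10^-3 m², giving I_d = ε₀ πR² dE/dt = 1.710×10^-5 A.
∮B·dl = μ₀ I_d,enc with I_d,enc = I_d r²/R² = 1.010×10^-6 A; so B = μ₀ I_d,enc/(2πr) = 3.14×10^-11 T.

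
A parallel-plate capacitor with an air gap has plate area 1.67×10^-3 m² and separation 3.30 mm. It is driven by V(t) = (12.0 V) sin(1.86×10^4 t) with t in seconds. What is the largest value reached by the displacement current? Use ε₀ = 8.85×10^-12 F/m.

1.00×10^-6 A

(dE/dt)_max = V₀ω/d = 6.764×10^7 V/(m·s); ω = 1.86×10^4 rad/s.
I_d,max = ε₀ A (dE/dt)_max = (8.85×10^-12)(1.67×10^-3)(6.764×10^7) = 1.00×10^-6 A.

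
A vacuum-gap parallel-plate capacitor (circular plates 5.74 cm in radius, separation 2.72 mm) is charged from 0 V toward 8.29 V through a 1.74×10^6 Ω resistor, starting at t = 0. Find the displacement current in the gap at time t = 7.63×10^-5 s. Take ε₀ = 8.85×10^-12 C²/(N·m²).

With C = ε₀A/d = (8.85×10^-12)(0.01035)/(2.72×10^-3) = 3.368×10^-11 F, the time constant is τ = RC = 5.860×10^-5 s, so t/τ = 1.302 and e^(−t/τ) = 0.2720.
I_d = I_cond = (V₀/R) e^(−t/τ) = (4.764×10^-6)(0.2720) = 1.30×10^-6 A.

1.30×10^-6 A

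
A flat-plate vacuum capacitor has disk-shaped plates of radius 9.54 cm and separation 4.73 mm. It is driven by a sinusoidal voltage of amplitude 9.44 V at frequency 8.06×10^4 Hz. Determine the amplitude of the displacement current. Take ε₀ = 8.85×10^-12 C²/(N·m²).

C = ε₀A/d = (8.85×10^-12)(0.02859)/(4.73×10^-3) = 5.349×10^-11 F; ω = 2πf = 5.064×10^5 rad/s.
I_d = C dV/dt, so |I_d|_max = C V₀ ω = (5.349×10^-11)(9.44)(5.064×10^5) = 2.56×10^-4 A.

2.56×10^-4 A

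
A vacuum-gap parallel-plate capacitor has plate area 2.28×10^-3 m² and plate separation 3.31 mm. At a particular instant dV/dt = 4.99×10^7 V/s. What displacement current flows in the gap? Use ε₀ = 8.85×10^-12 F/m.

The field between the plates is E = V/d, so dE/dt = (4.99×10^7)/(3.31×10^-3 m) = 1.508×10^10 V/(m·s).
I_d = ε₀ A (dE/dt) = (8.85×10^-12)(2.28×10^-3)(1.508×10^10) = 3.04×10^-4 A.

3.04×10^-4 A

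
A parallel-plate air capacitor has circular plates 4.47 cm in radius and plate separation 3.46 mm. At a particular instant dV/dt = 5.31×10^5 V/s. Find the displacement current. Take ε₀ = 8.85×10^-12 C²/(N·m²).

8.53×10^-6 A

E = V/d so dE/dt = (dV/dt)/d = 1.535×10^8 V/(m·s), and I_d = ε₀ A dE/dt = (8.85×10^-12)(6.277×10^-3)(1.535×10^8) = 8.53×10^-6 A.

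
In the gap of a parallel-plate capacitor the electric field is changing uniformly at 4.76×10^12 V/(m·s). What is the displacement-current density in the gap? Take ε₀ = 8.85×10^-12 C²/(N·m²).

42.1 A/m²

J_d = ε₀ dE/dt = (8.85×10^-12)(4.76×10^12) = 42.1 A/m².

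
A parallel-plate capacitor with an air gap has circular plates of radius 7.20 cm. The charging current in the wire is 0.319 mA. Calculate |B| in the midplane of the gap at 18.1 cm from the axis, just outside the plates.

3.52×10^-10 T

By continuity the displacement current in the gap matches the conduction current: I_d = 3.19×10^-4 A.
With r > R the enclosed displacement current is the full I_d; B = μ₀ I_d / (2πr) = 3.52×10^-10 T.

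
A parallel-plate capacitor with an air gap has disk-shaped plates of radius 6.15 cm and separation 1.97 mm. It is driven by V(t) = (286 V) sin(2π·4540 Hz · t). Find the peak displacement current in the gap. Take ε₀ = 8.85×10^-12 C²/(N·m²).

4.35×10^-4 A

(dE/dt)_max = V₀ω/d = 4.142×10^9 V/(m·s); ω = 2πf = 2.853×10^4 rad/s.
I_d,max = ε₀ A (dE/dt)_max = (8.85×10^-12)(0.01188)(4.142×10^9) = 4.35×10^-4 A.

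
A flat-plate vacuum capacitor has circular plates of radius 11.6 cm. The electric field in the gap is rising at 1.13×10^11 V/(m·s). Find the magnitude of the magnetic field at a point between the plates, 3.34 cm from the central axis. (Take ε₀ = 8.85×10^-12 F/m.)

I_d = ε₀ dΦ_E/dt = ε₀ πR² (dE/dt) = (8.85×10^-12)(0.04227)(1.13×10^11) = 0.04227 A through the full plate area.
An Ampèrian loop of radius r encloses a fraction (r/R)² of I_d. Then B·2πr = μ₀ I_d (r/R)², giving B = μ₀ I_d r/(2πR²) = 2.10×10^-8 T.

2.10×10^-8 T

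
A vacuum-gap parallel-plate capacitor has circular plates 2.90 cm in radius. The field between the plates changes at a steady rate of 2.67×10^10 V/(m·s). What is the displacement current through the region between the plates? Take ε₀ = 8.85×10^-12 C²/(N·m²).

With a uniform field, Φ_E = EA, so I_d = ε₀ A dE/dt = 6.24×10^-4 A.

6.24×10^-4 A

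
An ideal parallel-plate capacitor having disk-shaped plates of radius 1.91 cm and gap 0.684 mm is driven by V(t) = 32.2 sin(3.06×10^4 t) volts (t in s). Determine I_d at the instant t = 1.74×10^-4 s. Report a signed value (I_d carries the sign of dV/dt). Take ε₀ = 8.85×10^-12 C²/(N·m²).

C = ε₀A/d = (8.85×10^-12)(1.146×10^-3)/(6.84×10^-4) = 1.483×10^-11 F. dV/dt = V₀ω·cos(ωt); at ωt = 5.3244 rad this factor is 0.5745.
I_d = C dV/dt = (1.483×10^-11)(32.2)(3.06×10^4)(0.5745) = 8.39×10^-6 A.

8.39×10^-6 A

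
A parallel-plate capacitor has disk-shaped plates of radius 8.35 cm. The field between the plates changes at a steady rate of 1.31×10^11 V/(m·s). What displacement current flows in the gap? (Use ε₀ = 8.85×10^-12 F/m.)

The displacement current is ε₀ times dΦ_E/dt = ε₀ A dE/dt = (8.85×10^-12)(0.02190)(1.31×10^11) = 0.0254 A.

0.0254 A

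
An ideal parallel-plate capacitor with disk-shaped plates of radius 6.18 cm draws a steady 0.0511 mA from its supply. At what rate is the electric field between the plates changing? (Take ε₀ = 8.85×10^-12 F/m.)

4.81×10^8 V/(m·s)

The displacement current between the plates equals the conduction current, I_d = 0.0511 mA.
Since I_d = ε₀ A dE/dt, dE/dt = I_d/(ε₀A) = (5.11×10^-5)/((8.85×10^-12)(0.01200)) = 4.81×10^8 V/(m·s).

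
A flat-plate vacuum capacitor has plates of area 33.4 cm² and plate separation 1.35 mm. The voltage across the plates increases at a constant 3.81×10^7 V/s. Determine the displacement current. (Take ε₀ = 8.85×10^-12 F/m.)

The displacement current equals the charging current C dV/dt. With C = ε₀A/d = (8.85×10^-12)(3.34×10^-3)/(1.35×10^-3) = 2.190×10^-11 F, I_d = (2.190×10^-11)(3.81×10^7) = 8.34×10^-4 A.

8.34×10^-4 A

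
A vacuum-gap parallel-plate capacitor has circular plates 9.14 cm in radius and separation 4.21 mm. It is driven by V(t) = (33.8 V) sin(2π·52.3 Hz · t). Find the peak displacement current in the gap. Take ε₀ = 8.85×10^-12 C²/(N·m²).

(dE/dt)_max = V₀ω/d = 2.638×10^6 V/(m·s); ω = 2πf = 328.6 rad/s.
I_d,max = ε₀ A (dE/dt)_max = (8.85×10^-12)(0.02624)(2.638×10^6) = 6.13×10^-7 A.

6.13×10^-7 A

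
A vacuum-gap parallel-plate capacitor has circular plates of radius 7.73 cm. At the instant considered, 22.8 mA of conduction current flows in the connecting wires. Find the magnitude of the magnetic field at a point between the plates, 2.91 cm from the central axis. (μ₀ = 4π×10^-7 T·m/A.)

2.22×10^-8 T

By continuity the displacement current in the gap matches the conduction current: I_d = 0.0228 A.
An Ampèrian loop of radius r encloses a fraction (r/R)² of I_d. Then B·2πr = μ₀ I_d (r/R)², giving B = μ₀ I_d r/(2πR²) = 2.22×10^-8 T.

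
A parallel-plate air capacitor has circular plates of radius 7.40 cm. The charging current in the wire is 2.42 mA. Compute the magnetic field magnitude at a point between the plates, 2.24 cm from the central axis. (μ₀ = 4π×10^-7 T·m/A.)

Between the plates the displacement current equals the wire current: I_d = 2.42 mA = 2.42×10^-3 A.
An Ampèrian loop of radius r encloses a fraction (r/R)² of I_d. Then B·2πr = μ₀ I_d (r/R)², giving B = μ₀ I_d r/(2πR²) = 1.98×10^-9 T.

1.98×10^-9 T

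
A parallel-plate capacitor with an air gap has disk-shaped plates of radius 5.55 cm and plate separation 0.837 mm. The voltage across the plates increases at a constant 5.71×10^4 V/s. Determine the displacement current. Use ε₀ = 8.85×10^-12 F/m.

The displacement current equals the charging current C dV/dt. With C = ε₀A/d = (8.85×10^-12)(9.677×10^-3)/(8.37×10^-4) = 1.023×10^-10 F, I_d = (1.023×10^-10)(5.71×10^4) = 5.84×10^-6 A.

5.84×10^-6 A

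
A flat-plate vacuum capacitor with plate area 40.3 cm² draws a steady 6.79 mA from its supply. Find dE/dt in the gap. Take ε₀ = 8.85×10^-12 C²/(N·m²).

The displacement current between the plates equals the conduction current, I_d = 6.79 mA.
Inverting I_d = ε₀ A dE/dt gives dE/dt = 6.79×10^-3 / (8.85×10^-12 · 4.03×10^-3) = 1.90×10^11 V/(m·s).

1.90×10^11 V/(m·s)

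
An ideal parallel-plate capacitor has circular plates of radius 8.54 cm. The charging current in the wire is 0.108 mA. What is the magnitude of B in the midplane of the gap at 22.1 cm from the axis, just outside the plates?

9.77×10^-11 T

No conduction current crosses the gap, so I_d there equals the 1.08×10^-4 A in the leads.
For r ≥ R the full I_d is enclosed: B = μ₀ I_d/(2πr) = (4π×10^-7)(1.08×10^-4)/(2π·0.221) = 9.77×10^-11 T.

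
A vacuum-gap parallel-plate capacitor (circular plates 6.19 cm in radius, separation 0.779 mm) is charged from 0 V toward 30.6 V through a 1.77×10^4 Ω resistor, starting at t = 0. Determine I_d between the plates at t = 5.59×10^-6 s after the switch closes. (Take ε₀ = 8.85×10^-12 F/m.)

C = ε₀A/d = (8.85×10^-12)(0.01204)/(7.79×10^-4) = 1.368×10^-10 F and τ = RC = 2.421×10^-6 s. I_d in the gap equals the RC charging current.
I_d(t) = (V₀/R) e^(−t/τ) = 1.729×10^-3 · e^(−2.309) = 1.72×10^-4 A.

1.72×10^-4 A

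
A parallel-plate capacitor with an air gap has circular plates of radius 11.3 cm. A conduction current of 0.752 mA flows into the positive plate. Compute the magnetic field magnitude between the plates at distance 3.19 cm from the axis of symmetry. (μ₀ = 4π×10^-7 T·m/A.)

Between the plates the displacement current equals the wire current: I_d = 0.752 mA = 7.52×10^-4 A.
An Ampèrian loop of radius r encloses a fraction (r/R)² of I_d. Then B·2πr = μ₀ I_d (r/R)², giving B = μ₀ I_d r/(2πR²) = 3.76×10^-10 T.

3.76×10^-10 T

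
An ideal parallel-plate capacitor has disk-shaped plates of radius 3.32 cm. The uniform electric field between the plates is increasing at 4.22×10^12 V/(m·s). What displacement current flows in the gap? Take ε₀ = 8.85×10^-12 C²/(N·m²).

The displacement current is ε₀ times dΦ_E/dt = ε₀ A dE/dt = (8.85×10^-12)(3.463×10^-3)(4.22×10^12) = 0.129 A.

0.129 A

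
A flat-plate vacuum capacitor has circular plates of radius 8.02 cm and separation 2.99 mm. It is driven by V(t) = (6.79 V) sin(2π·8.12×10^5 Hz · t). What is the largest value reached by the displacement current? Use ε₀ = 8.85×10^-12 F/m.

(dE/dt)_max = V₀ω/d = 1.159×10^10 V/(m·s); ω = 2πf = 5.102×10^6 rad/s.
I_d,max = ε₀ A (dE/dt)_max = (8.85×10^-12)(0.02021)(1.159×10^10) = 2.07×10^-3 A.

2.07×10^-3 A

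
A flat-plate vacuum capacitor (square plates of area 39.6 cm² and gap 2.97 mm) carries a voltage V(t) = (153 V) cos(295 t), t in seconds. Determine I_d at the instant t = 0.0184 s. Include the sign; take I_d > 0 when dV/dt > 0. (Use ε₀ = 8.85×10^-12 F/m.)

4.02×10^-7 A

C = ε₀A/d = (8.85×10^-12)(3.96×10^-3)/(2.97×10^-3) = 1.180×10^-11 F. dV/dt = V₀ω·−sin(ωt); at ωt = 5.428 rad this factor is 0.7547.
I_d = C dV/dt = (1.180×10^-11)(153)(295)(0.7547) = 4.02×10^-7 A.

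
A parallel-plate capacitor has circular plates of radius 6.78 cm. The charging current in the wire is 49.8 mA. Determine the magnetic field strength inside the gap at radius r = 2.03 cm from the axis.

4.40×10^-8 T

By continuity the displacement current in the gap matches the conduction current: I_d = 0.0498 A.
For r < R the Ampère–Maxwell law gives B(2πr) = μ₀ I_d (r²/R²), so B = μ₀ I_d r/(2πR²) = (4π×10^-7)(0.0498)(0.0203)/(2π·0.0678²) = 4.40×10^-8 T.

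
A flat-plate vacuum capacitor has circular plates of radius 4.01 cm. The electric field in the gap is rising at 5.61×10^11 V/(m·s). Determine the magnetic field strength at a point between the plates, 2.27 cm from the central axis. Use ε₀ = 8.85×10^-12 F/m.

Through the whole plate area (πR² = 5.052×10^-3 m²), I_d = ε₀ πR² dE/dt = 0.02508 A.
∮B·dl = μ₀ I_d,enc with I_d,enc = I_d r²/R² = 8.037×10^-3 A; so B = μ₀ I_d,enc/(2πr) = 7.08×10^-8 T.

7.08×10^-8 T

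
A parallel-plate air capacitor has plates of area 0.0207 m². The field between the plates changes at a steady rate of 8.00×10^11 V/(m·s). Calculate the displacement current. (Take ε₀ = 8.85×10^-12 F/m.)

With a uniform field, Φ_E = EA, so I_d = ε₀ A dE/dt = 0.147 A.

0.147 A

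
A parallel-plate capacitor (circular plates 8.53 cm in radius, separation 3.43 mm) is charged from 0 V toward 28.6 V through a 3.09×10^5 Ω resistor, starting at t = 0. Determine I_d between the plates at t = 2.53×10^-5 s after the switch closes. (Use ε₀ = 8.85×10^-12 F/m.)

C = ε₀A/d = (8.85×10^-12)(0.02286)/(3.43×10^-3) = 5.898×10^-11 F and τ = RC = 1.822×10^-5 s. I_d in the gap equals the RC charging current.
I_d(t) = (V₀/R) e^(−t/τ) = 9.256×10^-5 · e^(−1.389) = 2.31×10^-5 A.

2.31×10^-5 A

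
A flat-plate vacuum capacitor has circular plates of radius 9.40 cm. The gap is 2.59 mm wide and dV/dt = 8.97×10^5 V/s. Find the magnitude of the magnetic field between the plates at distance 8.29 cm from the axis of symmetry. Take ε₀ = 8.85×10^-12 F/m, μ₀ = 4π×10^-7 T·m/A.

1.60×10^-10 T

I_d = C dV/dt with C = ε₀πR²/d = 9.486×10^-11 F, so I_d = (9.486×10^-11)(8.97×10^5) = 8.509×10^-5 A.
For r < R the Ampère–Maxwell law gives B(2πr) = μ₀ I_d (r²/R²), so B = μ₀ I_d r/(2πR²) = (4π×10^-7)(8.509×10^-5)(0.0829)/(2π·0.0940²) = 1.60×10^-10 T.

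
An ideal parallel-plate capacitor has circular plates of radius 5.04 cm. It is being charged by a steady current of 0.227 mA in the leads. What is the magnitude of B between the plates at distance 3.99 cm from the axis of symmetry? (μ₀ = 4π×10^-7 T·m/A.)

By continuity the displacement current in the gap matches the conduction current: I_d = 2.27×10^-4 A.
An Ampèrian loop of radius r encloses a fraction (r/R)² of I_d. Then B·2πr = μ₀ I_d (r/R)², giving B = μ₀ I_d r/(2πR²) = 7.13×10^-10 T.

7.13×10^-10 T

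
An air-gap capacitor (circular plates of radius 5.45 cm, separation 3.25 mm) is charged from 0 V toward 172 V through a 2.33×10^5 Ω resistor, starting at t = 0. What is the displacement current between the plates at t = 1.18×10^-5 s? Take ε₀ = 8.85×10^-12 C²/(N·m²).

With C = ε₀A/d = (8.85×10^-12)(9.331×10^-3)/(3.25×10^-3) = 2.541×10^-11 F, the time constant is τ = RC = 5.921×10^-6 s, so t/τ = 1.993 and e^(−t/τ) = 0.1363.
I_d = I_cond = (V₀/R) e^(−t/τ) = (7.382×10^-4)(0.1363) = 1.01×10^-4 A.

1.01×10^-4 A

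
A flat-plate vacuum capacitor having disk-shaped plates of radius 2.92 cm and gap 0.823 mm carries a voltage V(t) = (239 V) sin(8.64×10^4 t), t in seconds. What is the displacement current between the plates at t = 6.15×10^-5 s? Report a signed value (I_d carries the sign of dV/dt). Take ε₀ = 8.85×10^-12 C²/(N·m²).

C = ε₀A/d = (8.85×10^-12)(2.679×10^-3)/(8.23×10^-4) = 2.881×10^-11 F. dV/dt = V₀ω·cos(ωt); at ωt = 5.3136 rad this factor is 0.5656.
I_d = C dV/dt = (2.881×10^-11)(239)(8.64×10^4)(0.5656) = 3.36×10^-4 A.

3.36×10^-4 A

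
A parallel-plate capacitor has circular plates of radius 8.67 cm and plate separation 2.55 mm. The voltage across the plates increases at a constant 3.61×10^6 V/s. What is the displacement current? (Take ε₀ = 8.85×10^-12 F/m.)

2.96×10^-4 A

The displacement current equals the charging current C dV/dt. With C = ε₀A/d = (8.85×10^-12)(0.02362)/(2.55×10^-3) = 8.198×10^-11 F, I_d = (8.198×10^-11)(3.61×10^6) = 2.96×10^-4 A.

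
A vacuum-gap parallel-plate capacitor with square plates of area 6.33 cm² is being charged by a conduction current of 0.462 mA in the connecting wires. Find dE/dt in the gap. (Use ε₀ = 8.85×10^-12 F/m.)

8.25×10^10 V/(m·s)

Charge continuity gives I_d = I = 4.62×10^-4 A between the plates.
Inverting I_d = ε₀ A dE/dt gives dE/dt = 4.62×10^-4 / (8.85×10^-12 · 6.33×10^-4) = 8.25×10^10 V/(m·s).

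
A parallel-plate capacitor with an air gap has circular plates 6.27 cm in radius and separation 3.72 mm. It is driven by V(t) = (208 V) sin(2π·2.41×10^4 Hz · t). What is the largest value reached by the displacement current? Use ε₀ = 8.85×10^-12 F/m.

(dE/dt)_max = V₀ω/d = 8.465×10^9 V/(m·s); ω = 2πf = 1.514×10^5 rad/s.
I_d,max = ε₀ A (dE/dt)_max = (8.85×10^-12)(0.01235)(8.465×10^9) = 9.25×10^-4 A.

9.25×10^-4 A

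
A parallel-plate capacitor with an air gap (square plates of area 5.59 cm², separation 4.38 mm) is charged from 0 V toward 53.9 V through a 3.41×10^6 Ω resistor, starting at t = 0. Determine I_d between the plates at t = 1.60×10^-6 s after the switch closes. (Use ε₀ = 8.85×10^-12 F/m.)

With C = ε₀A/d = (8.85×10^-12)(5.59×10^-4)/(4.38×10^-3) = 1.129×10^-12 F, the time constant is τ = RC = 3.850×10^-6 s, so t/τ = 0.4156 and e^(−t/τ) = 0.6599.
I_d = I_cond = (V₀/R) e^(−t/τ) = (1.581×10^-5)(0.6599) = 1.04×10^-5 A.

1.04×10^-5 A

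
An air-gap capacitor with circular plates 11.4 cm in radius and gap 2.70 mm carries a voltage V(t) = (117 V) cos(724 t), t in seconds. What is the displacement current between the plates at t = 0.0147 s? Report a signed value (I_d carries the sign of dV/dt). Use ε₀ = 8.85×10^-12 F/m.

1.06×10^-5 A

C = ε₀A/d = (8.85×10^-12)(0.04083)/(2.70×10^-3) = 1.338×10^-10 F. dV/dt = V₀ω·−sin(ωt); at ωt = 10.6428 rad this factor is 0.9384.
I_d = C dV/dt = (1.338×10^-10)(117)(724)(0.9384) = 1.06×10^-5 A.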